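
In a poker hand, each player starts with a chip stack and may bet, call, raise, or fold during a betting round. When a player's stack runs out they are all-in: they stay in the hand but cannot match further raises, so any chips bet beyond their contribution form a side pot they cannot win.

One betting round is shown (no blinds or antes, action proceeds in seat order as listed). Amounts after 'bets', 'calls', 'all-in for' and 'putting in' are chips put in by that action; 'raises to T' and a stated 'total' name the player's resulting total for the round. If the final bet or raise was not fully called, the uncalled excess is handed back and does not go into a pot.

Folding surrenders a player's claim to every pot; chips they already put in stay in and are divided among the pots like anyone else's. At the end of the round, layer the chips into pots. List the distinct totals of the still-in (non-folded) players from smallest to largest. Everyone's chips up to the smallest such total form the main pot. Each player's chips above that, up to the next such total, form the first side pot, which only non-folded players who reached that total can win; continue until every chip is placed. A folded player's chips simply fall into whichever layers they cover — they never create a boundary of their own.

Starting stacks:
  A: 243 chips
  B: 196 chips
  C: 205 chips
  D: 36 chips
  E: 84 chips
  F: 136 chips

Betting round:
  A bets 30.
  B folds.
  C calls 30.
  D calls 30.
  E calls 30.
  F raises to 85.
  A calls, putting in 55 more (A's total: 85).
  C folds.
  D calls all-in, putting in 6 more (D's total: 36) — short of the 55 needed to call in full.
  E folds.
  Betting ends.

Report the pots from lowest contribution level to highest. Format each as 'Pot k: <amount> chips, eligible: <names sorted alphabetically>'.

Pot 1: 168 chips, eligible: A, D, F
Pot 2: 98 chips, eligible: A, F

Derivation:
Contributions: A=85, C=30, D=36, E=30, F=85
Folded: B, C, E
Pot levels (distinct totals of non-folded players): 36, 85
Layer 1-36: A 36 + C 30 + D 36 + E 30 + F 36 = 168 chips; eligible A, D, F
Layer 37-85: 49 each from A, F = 49*2 = 98 chips; eligible A, F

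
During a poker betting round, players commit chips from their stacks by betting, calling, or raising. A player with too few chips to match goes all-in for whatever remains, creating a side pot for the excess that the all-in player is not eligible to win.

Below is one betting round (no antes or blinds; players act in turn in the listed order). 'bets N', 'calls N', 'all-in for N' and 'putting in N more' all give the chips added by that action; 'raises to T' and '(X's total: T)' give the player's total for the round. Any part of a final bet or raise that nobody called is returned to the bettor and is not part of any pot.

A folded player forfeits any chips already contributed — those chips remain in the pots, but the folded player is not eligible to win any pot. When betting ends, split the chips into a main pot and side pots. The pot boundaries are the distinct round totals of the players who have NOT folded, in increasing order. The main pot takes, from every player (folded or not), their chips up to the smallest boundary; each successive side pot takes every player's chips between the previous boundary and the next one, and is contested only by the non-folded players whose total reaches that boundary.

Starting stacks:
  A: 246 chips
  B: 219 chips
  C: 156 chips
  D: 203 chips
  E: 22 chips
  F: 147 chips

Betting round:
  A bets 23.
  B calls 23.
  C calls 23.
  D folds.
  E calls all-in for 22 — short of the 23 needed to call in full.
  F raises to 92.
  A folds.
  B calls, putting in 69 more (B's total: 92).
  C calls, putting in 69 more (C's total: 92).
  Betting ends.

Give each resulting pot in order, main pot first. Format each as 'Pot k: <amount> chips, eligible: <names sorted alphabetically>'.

Pot 1: 110 chips, eligible: B, C, E, F
Pot 2: 211 chips, eligible: B, C, F

Derivation:
Contributions: A=23, B=92, C=92, E=22, F=92
Folded: A, D
Pot levels (distinct totals of non-folded players): 22, 92
Layer 1-22: 22 each from A, B, C, E, F = 22*5 = 110 chips; eligible B, C, E, F
Layer 23-92: A 1 + B 70 + C 70 + F 70 = 211 chips; eligible B, C, F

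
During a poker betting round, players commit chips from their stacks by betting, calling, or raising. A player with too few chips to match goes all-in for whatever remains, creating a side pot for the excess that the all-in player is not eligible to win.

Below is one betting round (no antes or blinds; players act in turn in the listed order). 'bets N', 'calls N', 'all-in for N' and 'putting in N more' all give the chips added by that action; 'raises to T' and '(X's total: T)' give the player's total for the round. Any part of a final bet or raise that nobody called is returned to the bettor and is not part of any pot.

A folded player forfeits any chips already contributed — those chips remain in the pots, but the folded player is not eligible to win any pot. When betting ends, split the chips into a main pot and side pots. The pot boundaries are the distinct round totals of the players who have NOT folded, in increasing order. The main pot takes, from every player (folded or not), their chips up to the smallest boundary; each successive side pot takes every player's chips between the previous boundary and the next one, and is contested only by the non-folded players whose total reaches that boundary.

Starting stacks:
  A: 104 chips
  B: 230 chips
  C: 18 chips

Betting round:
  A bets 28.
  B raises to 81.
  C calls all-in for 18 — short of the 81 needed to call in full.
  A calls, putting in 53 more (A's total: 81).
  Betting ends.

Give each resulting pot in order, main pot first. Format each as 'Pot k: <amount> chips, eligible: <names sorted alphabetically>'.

Pot 1: 54 chips, eligible: A, B, C
Pot 2: 126 chips, eligible: A, B

Derivation:
Contributions: A=81, B=81, C=18
Pot levels (distinct totals of non-folded players): 18, 81
Layer 1-18: 18 each from A, B, C = 18*3 = 54 chips; eligible A, B, C
Layer 19-81: 63 each from A, B = 63*2 = 126 chips; eligible A, B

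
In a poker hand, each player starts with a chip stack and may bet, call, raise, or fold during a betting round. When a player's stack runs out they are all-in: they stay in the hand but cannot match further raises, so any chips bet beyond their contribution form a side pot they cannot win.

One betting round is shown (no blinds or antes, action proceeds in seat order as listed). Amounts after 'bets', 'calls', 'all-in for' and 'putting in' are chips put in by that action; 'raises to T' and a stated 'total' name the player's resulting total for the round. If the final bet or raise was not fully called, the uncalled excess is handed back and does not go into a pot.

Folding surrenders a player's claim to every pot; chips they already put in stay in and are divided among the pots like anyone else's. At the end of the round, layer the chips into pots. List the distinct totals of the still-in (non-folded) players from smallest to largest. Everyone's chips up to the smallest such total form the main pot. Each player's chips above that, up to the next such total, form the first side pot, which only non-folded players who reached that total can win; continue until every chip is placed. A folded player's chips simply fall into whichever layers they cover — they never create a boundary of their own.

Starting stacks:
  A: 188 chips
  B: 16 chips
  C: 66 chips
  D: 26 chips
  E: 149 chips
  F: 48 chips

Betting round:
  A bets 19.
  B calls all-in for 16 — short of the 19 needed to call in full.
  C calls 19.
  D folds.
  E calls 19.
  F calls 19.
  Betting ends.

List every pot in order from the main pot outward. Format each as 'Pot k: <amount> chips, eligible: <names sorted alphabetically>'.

Pot 1: 80 chips, eligible: A, B, C, E, F
Pot 2: 12 chips, eligible: A, C, E, F

Derivation:
Contributions: A=19, B=16, C=19, E=19, F=19
Folded: D
Pot levels (distinct totals of non-folded players): 16, 19
Layer 1-16: 16 each from A, B, C, E, F = 16*5 = 80 chips; eligible A, B, C, E, F
Layer 17-19: 3 each from A, C, E, F = 3*4 = 12 chips; eligible A, C, E, F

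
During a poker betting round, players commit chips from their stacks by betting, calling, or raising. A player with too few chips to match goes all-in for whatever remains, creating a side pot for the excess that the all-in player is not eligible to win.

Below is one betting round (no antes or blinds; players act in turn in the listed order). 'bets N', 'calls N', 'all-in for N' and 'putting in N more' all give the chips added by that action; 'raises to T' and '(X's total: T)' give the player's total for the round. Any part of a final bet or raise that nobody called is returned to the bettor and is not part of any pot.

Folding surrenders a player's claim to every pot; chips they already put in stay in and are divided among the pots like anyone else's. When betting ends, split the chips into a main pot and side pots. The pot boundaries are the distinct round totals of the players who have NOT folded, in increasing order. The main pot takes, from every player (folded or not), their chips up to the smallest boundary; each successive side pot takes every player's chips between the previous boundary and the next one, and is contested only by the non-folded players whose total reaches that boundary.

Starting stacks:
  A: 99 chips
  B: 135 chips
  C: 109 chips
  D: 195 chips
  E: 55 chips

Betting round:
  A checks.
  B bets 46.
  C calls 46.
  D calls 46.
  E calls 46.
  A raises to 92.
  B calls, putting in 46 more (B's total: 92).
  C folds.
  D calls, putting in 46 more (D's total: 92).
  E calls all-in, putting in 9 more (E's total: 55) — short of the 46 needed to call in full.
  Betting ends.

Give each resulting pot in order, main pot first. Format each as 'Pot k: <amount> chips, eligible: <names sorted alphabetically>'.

Contributions: A=92, B=92, C=46, D=92, E=55
Folded: C
Pot levels (distinct totals of non-folded players): 55, 92
Layer 1-55: A 55 + B 55 + C 46 + D 55 + E 55 = 266 chips; eligible A, B, D, E
Layer 56-92: 37 each from A, B, D = 37*3 = 111 chips; eligible A, B, D

Pot 1: 266 chips, eligible: A, B, D, E
Pot 2: 111 chips, eligible: A, B, D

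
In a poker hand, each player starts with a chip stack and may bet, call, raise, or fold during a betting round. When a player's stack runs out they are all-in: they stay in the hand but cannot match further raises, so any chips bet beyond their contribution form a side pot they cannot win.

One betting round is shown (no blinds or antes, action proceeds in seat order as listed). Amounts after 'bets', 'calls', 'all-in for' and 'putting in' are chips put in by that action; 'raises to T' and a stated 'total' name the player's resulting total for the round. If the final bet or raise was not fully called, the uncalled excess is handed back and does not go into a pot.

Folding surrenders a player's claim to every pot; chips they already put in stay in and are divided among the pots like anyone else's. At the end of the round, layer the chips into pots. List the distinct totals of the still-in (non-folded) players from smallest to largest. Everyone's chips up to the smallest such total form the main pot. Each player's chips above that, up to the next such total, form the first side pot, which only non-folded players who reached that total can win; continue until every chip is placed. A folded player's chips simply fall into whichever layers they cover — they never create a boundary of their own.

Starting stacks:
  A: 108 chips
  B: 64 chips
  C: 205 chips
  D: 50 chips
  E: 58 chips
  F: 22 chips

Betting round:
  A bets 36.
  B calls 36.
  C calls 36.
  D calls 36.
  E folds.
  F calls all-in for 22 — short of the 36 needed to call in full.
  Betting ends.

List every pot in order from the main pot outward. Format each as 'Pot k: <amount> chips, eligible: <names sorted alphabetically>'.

Contributions: A=36, B=36, C=36, D=36, F=22
Folded: E
Pot levels (distinct totals of non-folded players): 22, 36
Layer 1-22: 22 each from A, B, C, D, F = 22*5 = 110 chips; eligible A, B, C, D, F
Layer 23-36: 14 each from A, B, C, D = 14*4 = 56 chips; eligible A, B, C, D

Pot 1: 110 chips, eligible: A, B, C, D, F
Pot 2: 56 chips, eligible: A, B, C, D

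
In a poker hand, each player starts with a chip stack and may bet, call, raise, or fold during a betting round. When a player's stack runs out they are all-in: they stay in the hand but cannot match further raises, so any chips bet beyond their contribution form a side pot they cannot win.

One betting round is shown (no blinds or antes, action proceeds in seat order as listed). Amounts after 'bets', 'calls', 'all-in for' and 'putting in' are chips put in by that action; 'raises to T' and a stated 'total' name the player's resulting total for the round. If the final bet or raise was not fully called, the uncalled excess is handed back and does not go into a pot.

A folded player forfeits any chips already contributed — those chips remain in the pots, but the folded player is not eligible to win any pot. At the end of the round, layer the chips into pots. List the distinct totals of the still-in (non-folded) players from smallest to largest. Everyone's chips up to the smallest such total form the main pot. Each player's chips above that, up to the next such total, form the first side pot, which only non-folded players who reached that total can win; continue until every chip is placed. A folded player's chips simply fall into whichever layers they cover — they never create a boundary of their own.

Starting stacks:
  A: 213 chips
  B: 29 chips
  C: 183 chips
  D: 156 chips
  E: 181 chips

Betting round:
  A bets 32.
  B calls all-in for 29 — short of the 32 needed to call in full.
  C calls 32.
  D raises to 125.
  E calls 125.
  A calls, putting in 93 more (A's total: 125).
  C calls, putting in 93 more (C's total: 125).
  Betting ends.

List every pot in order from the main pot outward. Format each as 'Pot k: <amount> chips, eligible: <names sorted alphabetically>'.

Pot 1: 145 chips, eligible: A, B, C, D, E
Pot 2: 384 chips, eligible: A, C, D, E

Derivation:
Contributions: A=125, B=29, C=125, D=125, E=125
Pot levels (distinct totals of non-folded players): 29, 125
Layer 1-29: 29 each from A, B, C, D, E = 29*5 = 145 chips; eligible A, B, C, D, E
Layer 30-125: 96 each from A, C, D, E = 96*4 = 384 chips; eligible A, C, D, E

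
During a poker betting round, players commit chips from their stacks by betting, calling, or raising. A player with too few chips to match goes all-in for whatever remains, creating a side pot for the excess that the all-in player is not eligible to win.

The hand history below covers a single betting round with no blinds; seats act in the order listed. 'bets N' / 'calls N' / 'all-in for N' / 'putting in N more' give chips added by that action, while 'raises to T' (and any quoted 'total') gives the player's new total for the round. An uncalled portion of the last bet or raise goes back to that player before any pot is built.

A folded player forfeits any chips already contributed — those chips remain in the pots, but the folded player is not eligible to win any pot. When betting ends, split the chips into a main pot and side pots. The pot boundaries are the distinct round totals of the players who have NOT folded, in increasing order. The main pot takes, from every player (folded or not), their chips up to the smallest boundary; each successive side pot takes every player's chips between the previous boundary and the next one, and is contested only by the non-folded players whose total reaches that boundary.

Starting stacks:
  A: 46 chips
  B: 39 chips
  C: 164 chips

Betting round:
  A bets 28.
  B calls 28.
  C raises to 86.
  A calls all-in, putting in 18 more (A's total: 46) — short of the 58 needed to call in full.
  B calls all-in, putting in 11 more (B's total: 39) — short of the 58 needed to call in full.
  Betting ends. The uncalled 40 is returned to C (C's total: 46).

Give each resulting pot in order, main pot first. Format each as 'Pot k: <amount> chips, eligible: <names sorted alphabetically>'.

Contributions (after 40 returned to C): A=46, B=39, C=46
Pot levels (distinct totals of non-folded players): 39, 46
Layer 1-39: 39 each from A, B, C = 39*3 = 117 chips; eligible A, B, C
Layer 40-46: 7 each from A, C = 7*2 = 14 chips; eligible A, C

Pot 1: 117 chips, eligible: A, B, C
Pot 2: 14 chips, eligible: A, C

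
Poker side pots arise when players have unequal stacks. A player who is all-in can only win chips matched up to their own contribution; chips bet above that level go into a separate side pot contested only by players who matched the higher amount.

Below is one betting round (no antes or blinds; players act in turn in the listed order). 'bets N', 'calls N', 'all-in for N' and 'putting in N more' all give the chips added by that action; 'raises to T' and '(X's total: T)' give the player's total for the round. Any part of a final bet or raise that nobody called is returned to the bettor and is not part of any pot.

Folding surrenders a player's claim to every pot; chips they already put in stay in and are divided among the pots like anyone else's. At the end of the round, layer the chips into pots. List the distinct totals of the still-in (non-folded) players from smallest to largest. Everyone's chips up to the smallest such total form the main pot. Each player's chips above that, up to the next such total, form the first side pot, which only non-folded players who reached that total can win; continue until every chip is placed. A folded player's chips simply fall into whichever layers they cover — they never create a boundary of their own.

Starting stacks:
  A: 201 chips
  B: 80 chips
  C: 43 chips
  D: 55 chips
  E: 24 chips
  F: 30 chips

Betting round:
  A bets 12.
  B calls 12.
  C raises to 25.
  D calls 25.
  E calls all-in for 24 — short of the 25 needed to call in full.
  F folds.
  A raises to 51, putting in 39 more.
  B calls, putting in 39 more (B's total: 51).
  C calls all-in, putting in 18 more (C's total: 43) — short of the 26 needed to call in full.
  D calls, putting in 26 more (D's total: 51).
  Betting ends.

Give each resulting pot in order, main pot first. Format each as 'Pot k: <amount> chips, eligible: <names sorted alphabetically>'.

Pot 1: 120 chips, eligible: A, B, C, D, E
Pot 2: 76 chips, eligible: A, B, C, D
Pot 3: 24 chips, eligible: A, B, D

Derivation:
Contributions: A=51, B=51, C=43, D=51, E=24
Folded: F
Pot levels (distinct totals of non-folded players): 24, 43, 51
Layer 1-24: 24 each from A, B, C, D, E = 24*5 = 120 chips; eligible A, B, C, D, E
Layer 25-43: 19 each from A, B, C, D = 19*4 = 76 chips; eligible A, B, C, D
Layer 44-51: 8 each from A, B, D = 8*3 = 24 chips; eligible A, B, D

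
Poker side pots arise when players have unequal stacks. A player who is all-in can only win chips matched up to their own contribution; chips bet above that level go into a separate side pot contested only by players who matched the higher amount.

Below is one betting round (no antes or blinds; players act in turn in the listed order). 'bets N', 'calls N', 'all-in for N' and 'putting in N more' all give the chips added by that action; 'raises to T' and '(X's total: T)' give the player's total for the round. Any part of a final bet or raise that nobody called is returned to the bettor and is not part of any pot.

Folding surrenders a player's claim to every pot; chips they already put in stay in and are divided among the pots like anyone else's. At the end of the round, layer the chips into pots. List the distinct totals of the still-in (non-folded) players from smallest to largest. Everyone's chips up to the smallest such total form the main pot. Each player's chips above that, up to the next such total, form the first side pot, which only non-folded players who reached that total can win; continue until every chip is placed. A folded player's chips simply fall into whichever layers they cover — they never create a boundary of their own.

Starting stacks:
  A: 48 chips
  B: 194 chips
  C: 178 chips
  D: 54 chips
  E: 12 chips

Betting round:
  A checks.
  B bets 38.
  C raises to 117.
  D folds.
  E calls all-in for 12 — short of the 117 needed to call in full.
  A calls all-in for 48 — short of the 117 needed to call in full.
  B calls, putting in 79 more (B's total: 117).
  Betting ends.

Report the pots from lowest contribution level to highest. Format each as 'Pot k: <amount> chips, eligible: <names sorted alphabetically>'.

Pot 1: 48 chips, eligible: A, B, C, E
Pot 2: 108 chips, eligible: A, B, C
Pot 3: 138 chips, eligible: B, C

Derivation:
Contributions: A=48, B=117, C=117, E=12
Folded: D
Pot levels (distinct totals of non-folded players): 12, 48, 117
Layer 1-12: 12 each from A, B, C, E = 12*4 = 48 chips; eligible A, B, C, E
Layer 13-48: 36 each from A, B, C = 36*3 = 108 chips; eligible A, B, C
Layer 49-117: 69 each from B, C = 69*2 = 138 chips; eligible B, C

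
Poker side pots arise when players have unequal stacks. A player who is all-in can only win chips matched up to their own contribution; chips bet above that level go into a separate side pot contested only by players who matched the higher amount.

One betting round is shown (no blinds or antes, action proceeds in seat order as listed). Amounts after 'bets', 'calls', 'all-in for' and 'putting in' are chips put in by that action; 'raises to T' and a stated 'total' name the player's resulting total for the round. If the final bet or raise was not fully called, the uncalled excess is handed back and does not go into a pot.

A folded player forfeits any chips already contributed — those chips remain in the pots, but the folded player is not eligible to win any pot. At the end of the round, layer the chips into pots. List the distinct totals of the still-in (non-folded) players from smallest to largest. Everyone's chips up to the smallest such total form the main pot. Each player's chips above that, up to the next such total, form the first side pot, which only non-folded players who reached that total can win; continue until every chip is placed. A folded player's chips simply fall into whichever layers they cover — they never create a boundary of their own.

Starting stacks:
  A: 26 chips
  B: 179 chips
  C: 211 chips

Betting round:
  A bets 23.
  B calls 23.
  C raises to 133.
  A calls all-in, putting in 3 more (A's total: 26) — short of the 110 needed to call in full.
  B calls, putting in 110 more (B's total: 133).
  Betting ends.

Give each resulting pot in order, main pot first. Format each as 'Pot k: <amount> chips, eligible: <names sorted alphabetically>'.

Contributions: A=26, B=133, C=133
Pot levels (distinct totals of non-folded players): 26, 133
Layer 1-26: 26 each from A, B, C = 26*3 = 78 chips; eligible A, B, C
Layer 27-133: 107 each from B, C = 107*2 = 214 chips; eligible B, C

Pot 1: 78 chips, eligible: A, B, C
Pot 2: 214 chips, eligible: B, C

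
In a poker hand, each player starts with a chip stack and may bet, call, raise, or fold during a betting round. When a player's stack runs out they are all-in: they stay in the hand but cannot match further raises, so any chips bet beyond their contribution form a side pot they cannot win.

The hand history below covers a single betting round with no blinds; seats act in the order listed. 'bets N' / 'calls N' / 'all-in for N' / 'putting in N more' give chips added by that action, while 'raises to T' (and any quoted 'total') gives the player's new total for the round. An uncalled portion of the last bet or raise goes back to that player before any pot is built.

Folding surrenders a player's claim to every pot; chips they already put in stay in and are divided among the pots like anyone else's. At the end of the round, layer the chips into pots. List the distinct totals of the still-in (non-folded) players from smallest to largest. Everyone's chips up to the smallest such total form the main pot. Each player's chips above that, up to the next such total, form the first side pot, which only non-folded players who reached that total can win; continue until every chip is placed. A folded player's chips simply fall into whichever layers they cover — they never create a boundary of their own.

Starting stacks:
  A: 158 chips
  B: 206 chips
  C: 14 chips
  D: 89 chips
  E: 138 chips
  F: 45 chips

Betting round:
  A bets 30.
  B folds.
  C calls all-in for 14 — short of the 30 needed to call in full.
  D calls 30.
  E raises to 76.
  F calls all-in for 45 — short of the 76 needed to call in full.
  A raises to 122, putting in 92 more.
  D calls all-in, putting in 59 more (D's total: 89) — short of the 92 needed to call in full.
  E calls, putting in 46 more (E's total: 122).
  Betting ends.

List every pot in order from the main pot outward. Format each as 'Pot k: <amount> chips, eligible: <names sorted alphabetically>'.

Pot 1: 70 chips, eligible: A, C, D, E, F
Pot 2: 124 chips, eligible: A, D, E, F
Pot 3: 132 chips, eligible: A, D, E
Pot 4: 66 chips, eligible: A, E

Derivation:
Contributions: A=122, C=14, D=89, E=122, F=45
Folded: B
Pot levels (distinct totals of non-folded players): 14, 45, 89, 122
Layer 1-14: 14 each from A, C, D, E, F = 14*5 = 70 chips; eligible A, C, D, E, F
Layer 15-45: 31 each from A, D, E, F = 31*4 = 124 chips; eligible A, D, E, F
Layer 46-89: 44 each from A, D, E = 44*3 = 132 chips; eligible A, D, E
Layer 90-122: 33 each from A, E = 33*2 = 66 chips; eligible A, E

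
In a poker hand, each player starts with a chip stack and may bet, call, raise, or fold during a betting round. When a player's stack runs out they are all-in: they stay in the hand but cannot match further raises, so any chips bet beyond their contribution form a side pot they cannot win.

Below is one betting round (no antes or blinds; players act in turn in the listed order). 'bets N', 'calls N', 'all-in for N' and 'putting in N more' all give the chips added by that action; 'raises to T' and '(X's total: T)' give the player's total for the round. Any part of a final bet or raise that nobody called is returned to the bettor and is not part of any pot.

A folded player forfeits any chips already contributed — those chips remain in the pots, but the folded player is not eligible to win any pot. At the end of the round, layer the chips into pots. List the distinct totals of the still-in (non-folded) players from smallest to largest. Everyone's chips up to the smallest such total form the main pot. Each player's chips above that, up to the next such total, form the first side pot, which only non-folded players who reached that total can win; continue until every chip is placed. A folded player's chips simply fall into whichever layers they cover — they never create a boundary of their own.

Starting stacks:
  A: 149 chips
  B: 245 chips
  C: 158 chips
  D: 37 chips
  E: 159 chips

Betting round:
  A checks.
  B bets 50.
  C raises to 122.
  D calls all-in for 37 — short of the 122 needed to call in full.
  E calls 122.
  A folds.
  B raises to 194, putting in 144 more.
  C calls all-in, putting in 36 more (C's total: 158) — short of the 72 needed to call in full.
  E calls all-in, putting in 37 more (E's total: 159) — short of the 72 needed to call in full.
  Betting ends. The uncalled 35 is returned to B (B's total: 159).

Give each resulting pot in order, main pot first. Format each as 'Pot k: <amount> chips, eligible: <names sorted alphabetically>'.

Pot 1: 148 chips, eligible: B, C, D, E
Pot 2: 363 chips, eligible: B, C, E
Pot 3: 2 chips, eligible: B, E

Derivation:
Contributions (after 35 returned to B): B=159, C=158, D=37, E=159
Folded: A
Pot levels (distinct totals of non-folded players): 37, 158, 159
Layer 1-37: 37 each from B, C, D, E = 37*4 = 148 chips; eligible B, C, D, E
Layer 38-158: 121 each from B, C, E = 121*3 = 363 chips; eligible B, C, E
Layer 159-159: 1 each from B, E = 1*2 = 2 chips; eligible B, E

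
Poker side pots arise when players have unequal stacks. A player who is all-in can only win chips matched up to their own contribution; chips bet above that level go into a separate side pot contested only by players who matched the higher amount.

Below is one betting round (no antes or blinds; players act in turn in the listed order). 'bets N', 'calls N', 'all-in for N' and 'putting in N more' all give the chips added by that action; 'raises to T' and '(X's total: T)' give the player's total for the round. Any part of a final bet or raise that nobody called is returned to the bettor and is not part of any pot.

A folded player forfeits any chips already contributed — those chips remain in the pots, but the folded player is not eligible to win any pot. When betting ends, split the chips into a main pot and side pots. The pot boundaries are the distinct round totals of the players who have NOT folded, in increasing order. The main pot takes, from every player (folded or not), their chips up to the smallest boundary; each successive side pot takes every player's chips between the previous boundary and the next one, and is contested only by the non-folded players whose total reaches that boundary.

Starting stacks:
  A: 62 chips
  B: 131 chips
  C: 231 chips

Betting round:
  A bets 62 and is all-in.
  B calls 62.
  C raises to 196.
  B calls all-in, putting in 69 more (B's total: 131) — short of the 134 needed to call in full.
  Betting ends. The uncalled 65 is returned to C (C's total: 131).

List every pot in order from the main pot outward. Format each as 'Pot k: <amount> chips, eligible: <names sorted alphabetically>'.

Pot 1: 186 chips, eligible: A, B, C
Pot 2: 138 chips, eligible: B, C

Derivation:
Contributions (after 65 returned to C): A=62, B=131, C=131
Pot levels (distinct totals of non-folded players): 62, 131
Layer 1-62: 62 each from A, B, C = 62*3 = 186 chips; eligible A, B, C
Layer 63-131: 69 each from B, C = 69*2 = 138 chips; eligible B, C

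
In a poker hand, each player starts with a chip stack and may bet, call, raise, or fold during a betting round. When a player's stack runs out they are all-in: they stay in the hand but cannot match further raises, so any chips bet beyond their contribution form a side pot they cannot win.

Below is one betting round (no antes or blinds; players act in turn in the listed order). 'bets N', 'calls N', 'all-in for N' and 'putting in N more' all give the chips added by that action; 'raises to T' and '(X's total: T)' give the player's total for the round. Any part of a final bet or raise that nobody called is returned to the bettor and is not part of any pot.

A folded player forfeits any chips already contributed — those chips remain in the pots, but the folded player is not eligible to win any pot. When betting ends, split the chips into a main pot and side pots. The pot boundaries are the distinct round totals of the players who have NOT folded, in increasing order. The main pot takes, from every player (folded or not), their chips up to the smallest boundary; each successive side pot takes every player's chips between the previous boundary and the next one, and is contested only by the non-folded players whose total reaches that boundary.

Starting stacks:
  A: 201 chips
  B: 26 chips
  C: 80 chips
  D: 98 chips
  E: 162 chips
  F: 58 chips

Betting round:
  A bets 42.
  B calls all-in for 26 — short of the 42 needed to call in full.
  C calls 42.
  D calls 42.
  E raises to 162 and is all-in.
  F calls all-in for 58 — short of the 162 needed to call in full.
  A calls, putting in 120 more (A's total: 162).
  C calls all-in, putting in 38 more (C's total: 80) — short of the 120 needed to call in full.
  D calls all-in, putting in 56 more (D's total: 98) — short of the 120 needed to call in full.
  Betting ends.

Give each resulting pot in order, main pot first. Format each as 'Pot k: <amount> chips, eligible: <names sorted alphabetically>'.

Contributions: A=162, B=26, C=80, D=98, E=162, F=58
Pot levels (distinct totals of non-folded players): 26, 58, 80, 98, 162
Layer 1-26: 26 each from A, B, C, D, E, F = 26*6 = 156 chips; eligible A, B, C, D, E, F
Layer 27-58: 32 each from A, C, D, E, F = 32*5 = 160 chips; eligible A, C, D, E, F
Layer 59-80: 22 each from A, C, D, E = 22*4 = 88 chips; eligible A, C, D, E
Layer 81-98: 18 each from A, D, E = 18*3 = 54 chips; eligible A, D, E
Layer 99-162: 64 each from A, E = 64*2 = 128 chips; eligible A, E

Pot 1: 156 chips, eligible: A, B, C, D, E, F
Pot 2: 160 chips, eligible: A, C, D, E, F
Pot 3: 88 chips, eligible: A, C, D, E
Pot 4: 54 chips, eligible: A, D, E
Pot 5: 128 chips, eligible: A, E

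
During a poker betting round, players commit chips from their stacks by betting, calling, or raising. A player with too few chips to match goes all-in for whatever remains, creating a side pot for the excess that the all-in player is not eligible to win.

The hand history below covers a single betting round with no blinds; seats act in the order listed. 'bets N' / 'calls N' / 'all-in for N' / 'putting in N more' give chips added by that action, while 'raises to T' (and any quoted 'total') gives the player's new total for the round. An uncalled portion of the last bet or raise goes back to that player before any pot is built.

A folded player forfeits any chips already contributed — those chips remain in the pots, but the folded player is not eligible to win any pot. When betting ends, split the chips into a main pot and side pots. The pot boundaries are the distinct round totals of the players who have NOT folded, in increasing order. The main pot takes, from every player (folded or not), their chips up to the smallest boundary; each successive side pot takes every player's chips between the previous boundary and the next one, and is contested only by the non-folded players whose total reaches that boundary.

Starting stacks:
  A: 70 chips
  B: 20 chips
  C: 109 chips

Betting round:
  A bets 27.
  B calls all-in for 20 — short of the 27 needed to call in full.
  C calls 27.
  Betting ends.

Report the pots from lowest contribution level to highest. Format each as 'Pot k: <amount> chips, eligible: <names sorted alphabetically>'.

Contributions: A=27, B=20, C=27
Pot levels (distinct totals of non-folded players): 20, 27
Layer 1-20: 20 each from A, B, C = 20*3 = 60 chips; eligible A, B, C
Layer 21-27: 7 each from A, C = 7*2 = 14 chips; eligible A, C

Pot 1: 60 chips, eligible: A, B, C
Pot 2: 14 chips, eligible: A, C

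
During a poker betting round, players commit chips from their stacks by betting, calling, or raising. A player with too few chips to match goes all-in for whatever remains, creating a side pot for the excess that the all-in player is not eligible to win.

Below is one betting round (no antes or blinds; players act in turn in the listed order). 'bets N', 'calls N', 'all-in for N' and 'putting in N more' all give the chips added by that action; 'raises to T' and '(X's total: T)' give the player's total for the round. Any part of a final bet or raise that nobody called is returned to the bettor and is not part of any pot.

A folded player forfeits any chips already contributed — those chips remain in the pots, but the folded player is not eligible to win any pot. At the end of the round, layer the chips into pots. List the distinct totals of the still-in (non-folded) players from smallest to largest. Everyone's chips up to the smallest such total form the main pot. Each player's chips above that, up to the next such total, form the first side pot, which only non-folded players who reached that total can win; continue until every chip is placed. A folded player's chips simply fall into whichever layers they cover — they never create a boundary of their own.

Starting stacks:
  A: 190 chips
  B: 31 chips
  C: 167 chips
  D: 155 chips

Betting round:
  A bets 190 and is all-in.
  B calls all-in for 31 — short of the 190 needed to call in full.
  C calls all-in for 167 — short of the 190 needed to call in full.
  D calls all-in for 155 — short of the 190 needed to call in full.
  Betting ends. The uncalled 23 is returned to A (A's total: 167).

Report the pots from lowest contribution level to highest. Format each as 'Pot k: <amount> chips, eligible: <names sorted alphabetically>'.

Pot 1: 124 chips, eligible: A, B, C, D
Pot 2: 372 chips, eligible: A, C, D
Pot 3: 24 chips, eligible: A, C

Derivation:
Contributions (after 23 returned to A): A=167, B=31, C=167, D=155
Pot levels (distinct totals of non-folded players): 31, 155, 167
Layer 1-31: 31 each from A, B, C, D = 31*4 = 124 chips; eligible A, B, C, D
Layer 32-155: 124 each from A, C, D = 124*3 = 372 chips; eligible A, C, D
Layer 156-167: 12 each from A, C = 12*2 = 24 chips; eligible A, C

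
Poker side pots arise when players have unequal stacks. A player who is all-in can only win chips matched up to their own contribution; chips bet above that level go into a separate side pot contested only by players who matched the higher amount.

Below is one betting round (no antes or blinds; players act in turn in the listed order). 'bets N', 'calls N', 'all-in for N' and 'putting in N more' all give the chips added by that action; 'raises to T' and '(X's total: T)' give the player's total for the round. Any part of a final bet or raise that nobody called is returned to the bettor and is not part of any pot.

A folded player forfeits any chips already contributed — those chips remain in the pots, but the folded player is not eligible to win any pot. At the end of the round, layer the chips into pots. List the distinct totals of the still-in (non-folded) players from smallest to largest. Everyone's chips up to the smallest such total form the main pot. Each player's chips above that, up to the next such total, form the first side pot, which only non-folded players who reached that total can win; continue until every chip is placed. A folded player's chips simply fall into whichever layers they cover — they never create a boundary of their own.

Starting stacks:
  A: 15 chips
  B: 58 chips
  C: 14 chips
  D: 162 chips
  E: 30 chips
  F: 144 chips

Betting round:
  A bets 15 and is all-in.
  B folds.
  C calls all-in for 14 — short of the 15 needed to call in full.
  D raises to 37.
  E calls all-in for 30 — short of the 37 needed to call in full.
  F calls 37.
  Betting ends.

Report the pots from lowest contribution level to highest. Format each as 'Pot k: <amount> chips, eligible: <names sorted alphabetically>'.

Contributions: A=15, C=14, D=37, E=30, F=37
Folded: B
Pot levels (distinct totals of non-folded players): 14, 15, 30, 37
Layer 1-14: 14 each from A, C, D, E, F = 14*5 = 70 chips; eligible A, C, D, E, F
Layer 15-15: 1 each from A, D, E, F = 1*4 = 4 chips; eligible A, D, E, F
Layer 16-30: 15 each from D, E, F = 15*3 = 45 chips; eligible D, E, F
Layer 31-37: 7 each from D, F = 7*2 = 14 chips; eligible D, F

Pot 1: 70 chips, eligible: A, C, D, E, F
Pot 2: 4 chips, eligible: A, D, E, F
Pot 3: 45 chips, eligible: D, E, F
Pot 4: 14 chips, eligible: D, F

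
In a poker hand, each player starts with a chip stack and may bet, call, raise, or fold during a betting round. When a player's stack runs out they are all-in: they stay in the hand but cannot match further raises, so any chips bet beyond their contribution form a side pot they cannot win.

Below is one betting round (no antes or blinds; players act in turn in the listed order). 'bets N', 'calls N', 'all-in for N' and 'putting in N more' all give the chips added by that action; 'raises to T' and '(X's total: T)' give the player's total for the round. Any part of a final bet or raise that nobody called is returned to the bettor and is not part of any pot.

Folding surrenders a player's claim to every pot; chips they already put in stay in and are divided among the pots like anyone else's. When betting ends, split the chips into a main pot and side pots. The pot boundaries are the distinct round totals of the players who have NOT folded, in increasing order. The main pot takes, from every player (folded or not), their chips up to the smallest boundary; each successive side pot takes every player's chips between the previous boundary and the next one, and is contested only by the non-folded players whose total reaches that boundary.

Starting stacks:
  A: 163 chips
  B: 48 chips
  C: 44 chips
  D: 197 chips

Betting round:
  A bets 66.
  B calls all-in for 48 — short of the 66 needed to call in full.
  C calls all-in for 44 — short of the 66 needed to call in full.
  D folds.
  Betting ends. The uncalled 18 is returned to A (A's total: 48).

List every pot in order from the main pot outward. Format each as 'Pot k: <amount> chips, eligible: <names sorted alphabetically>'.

Pot 1: 132 chips, eligible: A, B, C
Pot 2: 8 chips, eligible: A, B

Derivation:
Contributions (after 18 returned to A): A=48, B=48, C=44
Folded: D
Pot levels (distinct totals of non-folded players): 44, 48
Layer 1-44: 44 each from A, B, C = 44*3 = 132 chips; eligible A, B, C
Layer 45-48: 4 each from A, B = 4*2 = 8 chips; eligible A, B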